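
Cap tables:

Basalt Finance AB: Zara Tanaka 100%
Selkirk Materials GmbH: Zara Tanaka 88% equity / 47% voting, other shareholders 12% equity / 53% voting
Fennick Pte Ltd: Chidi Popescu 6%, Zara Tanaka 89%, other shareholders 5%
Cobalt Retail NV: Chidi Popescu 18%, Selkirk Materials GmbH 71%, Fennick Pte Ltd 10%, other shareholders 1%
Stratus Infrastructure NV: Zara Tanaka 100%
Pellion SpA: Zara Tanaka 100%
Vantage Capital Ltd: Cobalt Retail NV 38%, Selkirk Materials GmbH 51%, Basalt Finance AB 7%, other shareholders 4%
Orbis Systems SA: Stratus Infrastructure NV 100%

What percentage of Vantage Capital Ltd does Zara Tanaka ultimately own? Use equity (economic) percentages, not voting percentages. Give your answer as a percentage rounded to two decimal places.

79.00%

Zara reaches Vantage along 4 paths.
Via Selkirk → Cobalt: 88% × 71% × 38% = 23.7424%.
Via Fennick → Cobalt: 89% × 10% × 38% = 3.382%.
Via Selkirk: 88% × 51% = 44.88%.
Via Basalt: 100% × 7% = 7%.
Total: 23.7424% + 3.382% + 44.88% + 7% = 79.0044%.
Rounded: 79.00%.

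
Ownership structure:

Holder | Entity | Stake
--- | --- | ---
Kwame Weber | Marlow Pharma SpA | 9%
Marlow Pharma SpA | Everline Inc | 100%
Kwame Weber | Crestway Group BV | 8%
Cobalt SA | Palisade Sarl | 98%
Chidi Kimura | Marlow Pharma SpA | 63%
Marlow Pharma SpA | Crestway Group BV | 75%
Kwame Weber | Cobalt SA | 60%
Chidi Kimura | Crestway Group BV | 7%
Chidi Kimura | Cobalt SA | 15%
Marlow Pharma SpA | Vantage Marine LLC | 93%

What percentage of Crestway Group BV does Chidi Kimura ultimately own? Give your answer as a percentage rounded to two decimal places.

Chidi reaches Crestway along 2 paths.
Direct stake: 7% = 7%.
Via Marlow: 63% × 75% = 47.25%.
Total: 7% + 47.25% = 54.25%.

54.25%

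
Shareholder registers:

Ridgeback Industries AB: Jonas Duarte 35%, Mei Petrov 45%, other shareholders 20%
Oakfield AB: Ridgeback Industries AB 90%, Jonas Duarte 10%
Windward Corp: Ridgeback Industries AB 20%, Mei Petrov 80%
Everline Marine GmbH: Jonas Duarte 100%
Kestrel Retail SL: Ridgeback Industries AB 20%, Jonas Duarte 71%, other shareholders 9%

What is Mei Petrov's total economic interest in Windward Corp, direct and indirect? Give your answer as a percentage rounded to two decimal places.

Mei reaches Windward along 2 paths.
Via Ridgeback: 45% × 20% = 9%.
Direct stake: 80% = 80%.
Total: 9% + 80% = 89%.
Rounded: 89.00%.

89.00%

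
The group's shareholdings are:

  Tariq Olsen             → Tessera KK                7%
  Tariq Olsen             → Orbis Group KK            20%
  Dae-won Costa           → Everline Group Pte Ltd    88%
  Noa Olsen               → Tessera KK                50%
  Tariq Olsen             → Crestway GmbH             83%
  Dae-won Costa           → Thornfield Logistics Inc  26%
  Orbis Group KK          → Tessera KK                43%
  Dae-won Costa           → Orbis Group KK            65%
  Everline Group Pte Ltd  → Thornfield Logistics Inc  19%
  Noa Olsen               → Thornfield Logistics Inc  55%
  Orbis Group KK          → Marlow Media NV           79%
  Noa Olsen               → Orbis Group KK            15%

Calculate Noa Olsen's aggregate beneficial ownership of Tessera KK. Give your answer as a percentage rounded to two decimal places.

56.45%

Noa reaches Tessera along 2 paths.
Direct stake: 50% = 50%.
Via Orbis: 15% × 43% = 6.45%.
Total: 50% + 6.45% = 56.45%.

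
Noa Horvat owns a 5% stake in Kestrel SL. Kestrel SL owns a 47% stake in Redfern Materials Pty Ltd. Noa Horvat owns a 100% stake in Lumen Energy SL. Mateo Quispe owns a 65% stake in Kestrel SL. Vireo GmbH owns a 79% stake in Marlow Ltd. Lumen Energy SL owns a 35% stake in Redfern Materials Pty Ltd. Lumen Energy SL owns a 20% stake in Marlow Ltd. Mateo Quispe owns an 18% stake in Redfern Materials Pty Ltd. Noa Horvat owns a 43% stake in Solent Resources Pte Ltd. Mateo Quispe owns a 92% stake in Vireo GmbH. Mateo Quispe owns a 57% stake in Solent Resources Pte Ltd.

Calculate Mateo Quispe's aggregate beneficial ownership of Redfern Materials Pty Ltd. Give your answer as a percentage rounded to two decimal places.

Mateo reaches Redfern along 2 paths.
Direct stake: 18% = 18%.
Via Kestrel: 65% × 47% = 30.55%.
Total: 18% + 30.55% = 48.55%.

48.55%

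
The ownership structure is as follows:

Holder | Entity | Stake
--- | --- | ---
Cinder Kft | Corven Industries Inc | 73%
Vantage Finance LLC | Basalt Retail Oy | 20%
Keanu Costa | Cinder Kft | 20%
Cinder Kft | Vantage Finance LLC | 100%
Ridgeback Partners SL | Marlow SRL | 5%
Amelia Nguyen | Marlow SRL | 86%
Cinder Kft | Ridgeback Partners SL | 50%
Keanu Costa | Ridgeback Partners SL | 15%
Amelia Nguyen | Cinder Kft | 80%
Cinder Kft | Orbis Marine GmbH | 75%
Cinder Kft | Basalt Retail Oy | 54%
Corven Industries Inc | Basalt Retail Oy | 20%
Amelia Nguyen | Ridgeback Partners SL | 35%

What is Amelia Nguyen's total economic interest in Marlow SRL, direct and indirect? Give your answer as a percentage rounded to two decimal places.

Amelia reaches Marlow along 3 paths.
Direct stake: 86% = 86%.
Via Cinder → Ridgeback: 80% × 50% × 5% = 2%.
Via Ridgeback: 35% × 5% = 1.75%.
Total: 86% + 2% + 1.75% = 89.75%.

89.75%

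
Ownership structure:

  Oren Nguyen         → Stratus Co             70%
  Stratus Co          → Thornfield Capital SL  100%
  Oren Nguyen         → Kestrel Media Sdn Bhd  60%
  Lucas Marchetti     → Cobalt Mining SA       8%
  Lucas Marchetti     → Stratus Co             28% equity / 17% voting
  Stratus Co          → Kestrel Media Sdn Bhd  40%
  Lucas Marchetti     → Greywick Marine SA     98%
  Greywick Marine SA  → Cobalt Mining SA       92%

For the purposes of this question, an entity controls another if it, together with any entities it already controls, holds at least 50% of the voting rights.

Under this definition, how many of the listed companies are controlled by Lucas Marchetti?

2

Lucas holds 98% of Greywick, so Lucas controls Greywick.
Greywick and Lucas together hold 92% + 8% = 100% of Cobalt, so Lucas controls Cobalt.
No other company's threshold is met.
Lucas controls 2 companies.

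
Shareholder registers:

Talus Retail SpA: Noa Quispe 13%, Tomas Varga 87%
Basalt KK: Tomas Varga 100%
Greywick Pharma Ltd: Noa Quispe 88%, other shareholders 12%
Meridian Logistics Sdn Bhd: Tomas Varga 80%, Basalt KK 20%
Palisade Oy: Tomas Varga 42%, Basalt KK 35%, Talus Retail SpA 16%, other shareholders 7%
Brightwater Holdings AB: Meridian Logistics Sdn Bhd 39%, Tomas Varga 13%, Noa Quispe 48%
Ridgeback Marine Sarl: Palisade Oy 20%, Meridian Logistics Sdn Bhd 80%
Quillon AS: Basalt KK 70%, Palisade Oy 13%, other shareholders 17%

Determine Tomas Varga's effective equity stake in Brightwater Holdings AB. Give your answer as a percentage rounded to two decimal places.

52.00%

Tomas reaches Brightwater along 3 paths.
Via Meridian: 80% × 39% = 31.2%.
Via Basalt → Meridian: 100% × 20% × 39% = 7.8%.
Direct stake: 13% = 13%.
Total: 31.2% + 7.8% + 13% = 52%.
Rounded: 52.00%.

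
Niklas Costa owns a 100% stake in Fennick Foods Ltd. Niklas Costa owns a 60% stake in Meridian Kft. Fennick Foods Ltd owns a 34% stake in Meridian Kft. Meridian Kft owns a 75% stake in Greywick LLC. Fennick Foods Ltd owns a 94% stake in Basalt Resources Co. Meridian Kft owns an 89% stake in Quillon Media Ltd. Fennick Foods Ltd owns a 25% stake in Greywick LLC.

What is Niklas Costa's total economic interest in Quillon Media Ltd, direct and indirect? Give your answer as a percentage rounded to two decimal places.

83.66%

Niklas reaches Quillon along 2 paths.
Via Meridian: 60% × 89% = 53.4%.
Via Fennick → Meridian: 100% × 34% × 89% = 30.26%.
Total: 53.4% + 30.26% = 83.66%.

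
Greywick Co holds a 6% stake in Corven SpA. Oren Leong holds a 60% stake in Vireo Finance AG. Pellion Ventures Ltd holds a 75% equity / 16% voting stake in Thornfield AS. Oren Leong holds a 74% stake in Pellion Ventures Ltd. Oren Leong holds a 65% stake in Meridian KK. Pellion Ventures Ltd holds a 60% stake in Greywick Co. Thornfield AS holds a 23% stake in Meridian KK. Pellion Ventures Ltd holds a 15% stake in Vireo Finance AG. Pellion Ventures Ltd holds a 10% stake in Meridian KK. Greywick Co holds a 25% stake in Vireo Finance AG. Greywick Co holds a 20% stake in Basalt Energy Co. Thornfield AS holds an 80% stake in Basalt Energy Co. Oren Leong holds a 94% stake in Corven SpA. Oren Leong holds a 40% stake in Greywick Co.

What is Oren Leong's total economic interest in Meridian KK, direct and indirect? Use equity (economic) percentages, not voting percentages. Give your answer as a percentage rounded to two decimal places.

Oren reaches Meridian along 3 paths.
Via Pellion: 74% × 10% = 7.4%.
Direct stake: 65% = 65%.
Via Pellion → Thornfield: 74% × 75% × 23% = 12.765%.
Total: 7.4% + 65% + 12.765% = 85.165%.
Rounded: 85.17%.

85.17%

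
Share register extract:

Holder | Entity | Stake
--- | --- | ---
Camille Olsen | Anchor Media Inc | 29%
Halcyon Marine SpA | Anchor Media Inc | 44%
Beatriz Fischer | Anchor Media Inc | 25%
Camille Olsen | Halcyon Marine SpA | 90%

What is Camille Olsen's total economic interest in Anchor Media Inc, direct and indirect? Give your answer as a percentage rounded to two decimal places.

Camille reaches Anchor along 2 paths.
Via Halcyon: 90% × 44% = 39.6%.
Direct stake: 29% = 29%.
Total: 39.6% + 29% = 68.6%.
Rounded: 68.60%.

68.60%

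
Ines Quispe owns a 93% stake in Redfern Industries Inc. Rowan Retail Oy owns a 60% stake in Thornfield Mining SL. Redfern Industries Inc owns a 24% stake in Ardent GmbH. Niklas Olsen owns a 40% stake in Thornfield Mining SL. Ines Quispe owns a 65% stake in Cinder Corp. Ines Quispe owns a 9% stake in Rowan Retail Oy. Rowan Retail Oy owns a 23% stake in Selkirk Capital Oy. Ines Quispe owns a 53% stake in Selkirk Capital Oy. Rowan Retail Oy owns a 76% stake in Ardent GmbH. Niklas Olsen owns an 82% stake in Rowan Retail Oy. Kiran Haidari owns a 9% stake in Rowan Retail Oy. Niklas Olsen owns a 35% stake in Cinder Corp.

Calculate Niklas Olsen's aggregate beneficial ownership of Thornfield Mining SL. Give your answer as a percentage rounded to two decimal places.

Niklas reaches Thornfield along 2 paths.
Direct stake: 40% = 40%.
Via Rowan: 82% × 60% = 49.2%.
Total: 40% + 49.2% = 89.2%.
Rounded: 89.20%.

89.20%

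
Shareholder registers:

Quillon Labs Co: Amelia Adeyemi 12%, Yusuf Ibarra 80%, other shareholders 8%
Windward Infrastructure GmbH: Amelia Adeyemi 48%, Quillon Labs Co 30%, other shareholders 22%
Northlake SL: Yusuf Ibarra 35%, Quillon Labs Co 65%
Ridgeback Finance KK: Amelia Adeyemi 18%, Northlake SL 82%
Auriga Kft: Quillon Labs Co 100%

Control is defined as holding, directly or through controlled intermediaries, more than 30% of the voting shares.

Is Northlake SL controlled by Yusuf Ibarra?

Yusuf holds 80% of Quillon, so Yusuf controls Quillon.
Yusuf and Quillon together hold 35% + 65% = 100% of Northlake, so Yusuf controls Northlake.

Yes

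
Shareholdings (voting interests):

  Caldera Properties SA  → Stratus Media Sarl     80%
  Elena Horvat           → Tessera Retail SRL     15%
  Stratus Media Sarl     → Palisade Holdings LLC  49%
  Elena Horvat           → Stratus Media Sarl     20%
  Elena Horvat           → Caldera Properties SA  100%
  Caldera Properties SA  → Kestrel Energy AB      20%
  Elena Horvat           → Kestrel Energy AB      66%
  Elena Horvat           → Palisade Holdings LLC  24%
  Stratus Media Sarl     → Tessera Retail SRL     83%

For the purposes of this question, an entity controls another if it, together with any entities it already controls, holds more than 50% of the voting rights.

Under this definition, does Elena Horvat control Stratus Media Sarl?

Elena holds 100% of Caldera, so Elena controls Caldera.
Caldera and Elena together hold 80% + 20% = 100% of Stratus, so Elena controls Stratus.

Yes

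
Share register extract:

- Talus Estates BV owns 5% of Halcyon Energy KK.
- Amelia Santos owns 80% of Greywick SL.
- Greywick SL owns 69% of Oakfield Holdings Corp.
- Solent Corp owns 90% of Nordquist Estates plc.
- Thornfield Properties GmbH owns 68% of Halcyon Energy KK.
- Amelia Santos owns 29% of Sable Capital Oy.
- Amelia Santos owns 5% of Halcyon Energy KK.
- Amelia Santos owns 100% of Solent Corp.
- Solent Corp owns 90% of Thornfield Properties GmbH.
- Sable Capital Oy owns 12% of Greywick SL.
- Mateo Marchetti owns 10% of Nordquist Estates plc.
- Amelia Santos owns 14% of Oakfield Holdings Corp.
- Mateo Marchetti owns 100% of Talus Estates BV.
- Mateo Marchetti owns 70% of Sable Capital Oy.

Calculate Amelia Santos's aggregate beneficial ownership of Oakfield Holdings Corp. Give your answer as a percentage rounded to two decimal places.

Amelia reaches Oakfield along 3 paths.
Direct stake: 14% = 14%.
Via Greywick: 80% × 69% = 55.2%.
Via Sable → Greywick: 29% × 12% × 69% = 2.4012%.
Total: 14% + 55.2% + 2.4012% = 71.6012%.
Rounded: 71.60%.

71.60%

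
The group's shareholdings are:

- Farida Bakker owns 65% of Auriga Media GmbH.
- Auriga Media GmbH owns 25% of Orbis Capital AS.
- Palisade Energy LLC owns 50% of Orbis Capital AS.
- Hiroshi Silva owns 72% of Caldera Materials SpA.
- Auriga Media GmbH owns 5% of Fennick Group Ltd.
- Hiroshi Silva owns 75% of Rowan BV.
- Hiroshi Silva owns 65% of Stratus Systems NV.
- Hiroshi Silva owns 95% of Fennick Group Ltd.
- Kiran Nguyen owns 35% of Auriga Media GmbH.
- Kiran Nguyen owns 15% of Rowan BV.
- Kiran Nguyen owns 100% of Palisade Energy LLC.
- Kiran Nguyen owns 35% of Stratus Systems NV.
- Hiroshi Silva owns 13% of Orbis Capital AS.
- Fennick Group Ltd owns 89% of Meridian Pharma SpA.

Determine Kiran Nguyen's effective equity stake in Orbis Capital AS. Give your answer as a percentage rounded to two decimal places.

Kiran reaches Orbis along 2 paths.
Via Palisade: 100% × 50% = 50%.
Via Auriga: 35% × 25% = 8.75%.
Total: 50% + 8.75% = 58.75%.

58.75%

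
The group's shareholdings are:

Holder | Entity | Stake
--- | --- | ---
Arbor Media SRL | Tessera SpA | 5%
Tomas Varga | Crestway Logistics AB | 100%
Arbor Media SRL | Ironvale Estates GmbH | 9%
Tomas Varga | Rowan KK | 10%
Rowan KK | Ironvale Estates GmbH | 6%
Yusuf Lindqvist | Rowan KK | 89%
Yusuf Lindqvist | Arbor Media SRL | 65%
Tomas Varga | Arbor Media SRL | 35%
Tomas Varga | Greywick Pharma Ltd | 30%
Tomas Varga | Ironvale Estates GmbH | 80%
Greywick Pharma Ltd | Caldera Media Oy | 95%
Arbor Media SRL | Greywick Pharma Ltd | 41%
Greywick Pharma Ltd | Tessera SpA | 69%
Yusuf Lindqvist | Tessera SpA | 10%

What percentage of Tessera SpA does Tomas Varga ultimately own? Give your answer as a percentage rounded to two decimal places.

Tomas reaches Tessera along 3 paths.
Via Arbor: 35% × 5% = 1.75%.
Via Arbor → Greywick: 35% × 41% × 69% = 9.9015%.
Via Greywick: 30% × 69% = 20.7%.
Total: 1.75% + 9.9015% + 20.7% = 32.3515%.
Rounded: 32.35%.

32.35%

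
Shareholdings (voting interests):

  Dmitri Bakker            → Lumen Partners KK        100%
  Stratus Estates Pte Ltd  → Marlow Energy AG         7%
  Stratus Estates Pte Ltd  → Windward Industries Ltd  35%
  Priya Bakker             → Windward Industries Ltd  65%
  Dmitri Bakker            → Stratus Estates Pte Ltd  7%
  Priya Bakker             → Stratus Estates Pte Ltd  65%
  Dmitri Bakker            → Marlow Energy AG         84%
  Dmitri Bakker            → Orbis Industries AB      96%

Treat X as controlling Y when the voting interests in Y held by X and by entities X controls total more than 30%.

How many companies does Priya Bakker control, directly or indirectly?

2

Priya holds 65% of Stratus, so Priya controls Stratus.
Stratus and Priya together hold 35% + 65% = 100% of Windward, so Priya controls Windward.
No other company's threshold is met.
Priya controls 2 companies.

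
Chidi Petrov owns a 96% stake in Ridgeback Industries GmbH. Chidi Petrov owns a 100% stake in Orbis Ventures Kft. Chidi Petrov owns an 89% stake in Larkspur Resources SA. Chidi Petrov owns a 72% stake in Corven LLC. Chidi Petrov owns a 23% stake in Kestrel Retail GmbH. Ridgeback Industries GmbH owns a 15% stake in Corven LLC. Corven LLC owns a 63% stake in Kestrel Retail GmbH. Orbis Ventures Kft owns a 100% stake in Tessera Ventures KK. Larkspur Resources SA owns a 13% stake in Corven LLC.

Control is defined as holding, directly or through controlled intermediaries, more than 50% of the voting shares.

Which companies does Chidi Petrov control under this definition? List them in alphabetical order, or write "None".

Chidi holds 100% of Orbis, so Chidi controls Orbis.
Chidi holds 89% of Larkspur, so Chidi controls Larkspur.
Chidi holds 96% of Ridgeback, so Chidi controls Ridgeback.
Larkspur and Ridgeback and Chidi together hold 13% + 15% + 72% = 100% of Corven, so Chidi controls Corven.
Corven and Chidi together hold 63% + 23% = 86% of Kestrel, so Chidi controls Kestrel.
Orbis holds 100% of Tessera, so Chidi controls Tessera.

Corven LLC, Kestrel Retail GmbH, Larkspur Resources SA, Orbis Ventures Kft, Ridgeback Industries GmbH, Tessera Ventures KK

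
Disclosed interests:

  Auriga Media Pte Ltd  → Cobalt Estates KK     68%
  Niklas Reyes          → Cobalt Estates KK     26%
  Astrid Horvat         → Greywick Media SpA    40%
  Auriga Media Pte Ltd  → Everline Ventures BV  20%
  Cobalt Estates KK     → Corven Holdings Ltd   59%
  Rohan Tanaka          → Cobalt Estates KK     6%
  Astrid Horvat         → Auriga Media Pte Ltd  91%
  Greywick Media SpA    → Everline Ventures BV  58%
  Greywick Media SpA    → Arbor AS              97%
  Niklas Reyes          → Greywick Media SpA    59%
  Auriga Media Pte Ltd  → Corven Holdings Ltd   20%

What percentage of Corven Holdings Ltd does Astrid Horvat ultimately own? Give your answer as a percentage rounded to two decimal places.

54.71%

Astrid reaches Corven along 2 paths.
Via Auriga → Cobalt: 91% × 68% × 59% = 36.5092%.
Via Auriga: 91% × 20% = 18.2%.
Total: 36.5092% + 18.2% = 54.7092%.
Rounded: 54.71%.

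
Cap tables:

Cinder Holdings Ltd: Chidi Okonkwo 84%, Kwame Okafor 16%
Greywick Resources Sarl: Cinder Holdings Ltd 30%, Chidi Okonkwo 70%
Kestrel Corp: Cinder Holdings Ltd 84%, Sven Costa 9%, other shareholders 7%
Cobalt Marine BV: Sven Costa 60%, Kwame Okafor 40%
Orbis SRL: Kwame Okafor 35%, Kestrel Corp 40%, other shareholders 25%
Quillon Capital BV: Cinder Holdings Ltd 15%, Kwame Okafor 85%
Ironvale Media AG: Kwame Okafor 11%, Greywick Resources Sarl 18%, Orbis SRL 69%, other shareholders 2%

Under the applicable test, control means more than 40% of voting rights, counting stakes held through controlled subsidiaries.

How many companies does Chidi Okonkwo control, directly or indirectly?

Chidi holds 84% of Cinder, so Chidi controls Cinder.
Cinder and Chidi together hold 30% + 70% = 100% of Greywick, so Chidi controls Greywick.
Cinder holds 84% of Kestrel, so Chidi controls Kestrel.
No other company's threshold is met.
Chidi controls 3 companies.

3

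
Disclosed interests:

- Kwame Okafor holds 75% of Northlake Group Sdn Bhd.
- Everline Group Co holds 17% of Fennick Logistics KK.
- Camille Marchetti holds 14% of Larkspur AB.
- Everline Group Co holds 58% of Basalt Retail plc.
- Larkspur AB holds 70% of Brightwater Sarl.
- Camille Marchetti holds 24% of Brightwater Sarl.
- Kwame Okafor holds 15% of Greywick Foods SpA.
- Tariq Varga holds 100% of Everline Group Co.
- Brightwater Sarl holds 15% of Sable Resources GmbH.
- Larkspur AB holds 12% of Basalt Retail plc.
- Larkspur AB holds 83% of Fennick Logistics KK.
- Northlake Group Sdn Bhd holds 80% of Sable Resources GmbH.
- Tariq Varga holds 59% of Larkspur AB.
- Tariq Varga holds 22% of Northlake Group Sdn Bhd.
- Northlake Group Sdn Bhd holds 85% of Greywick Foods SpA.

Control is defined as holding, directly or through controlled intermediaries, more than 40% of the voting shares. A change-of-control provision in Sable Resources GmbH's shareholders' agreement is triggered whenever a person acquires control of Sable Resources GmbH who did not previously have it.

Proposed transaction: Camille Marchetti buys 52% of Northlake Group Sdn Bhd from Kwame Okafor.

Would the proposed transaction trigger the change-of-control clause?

Yes

The purchase adds only to Camille's holdings (Kwame's stake shrinks), so Camille is the only person who could newly come to control Sable.
Camille's largest direct stake is 24% in Brightwater, which does not meet the threshold, so Camille controls no company.
Neither Camille nor any entity Camille controls holds any voting interest in Sable.
So before the transaction, Camille does not control Sable.
After the purchase, Camille holds 52% of Northlake directly, and Kwame's stake falls to 23%.
Camille holds 52% of Northlake, so Camille controls Northlake.
Northlake holds 80% of Sable, so Camille controls Sable.
Camille did not control Sable before and does after, so the clause is triggered.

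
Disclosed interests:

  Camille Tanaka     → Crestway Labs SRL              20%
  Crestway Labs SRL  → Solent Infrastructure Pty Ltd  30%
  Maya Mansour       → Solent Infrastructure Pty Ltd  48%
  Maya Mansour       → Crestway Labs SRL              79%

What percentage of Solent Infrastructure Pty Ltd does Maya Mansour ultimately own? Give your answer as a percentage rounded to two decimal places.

Maya reaches Solent along 2 paths.
Direct stake: 48% = 48%.
Via Crestway: 79% × 30% = 23.7%.
Total: 48% + 23.7% = 71.7%.
Rounded: 71.70%.

71.70%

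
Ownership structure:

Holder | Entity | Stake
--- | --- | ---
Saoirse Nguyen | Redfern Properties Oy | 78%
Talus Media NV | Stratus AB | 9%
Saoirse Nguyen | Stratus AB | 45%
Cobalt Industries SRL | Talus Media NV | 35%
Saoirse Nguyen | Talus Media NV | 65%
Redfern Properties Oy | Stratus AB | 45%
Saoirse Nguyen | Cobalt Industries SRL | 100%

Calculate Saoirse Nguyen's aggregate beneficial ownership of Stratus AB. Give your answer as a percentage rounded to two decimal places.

89.10%

Saoirse reaches Stratus along 4 paths.
Via Redfern: 78% × 45% = 35.1%.
Via Cobalt → Talus: 100% × 35% × 9% = 3.15%.
Via Talus: 65% × 9% = 5.85%.
Direct stake: 45% = 45%.
Total: 35.1% + 3.15% + 5.85% + 45% = 89.1%.
Rounded: 89.10%.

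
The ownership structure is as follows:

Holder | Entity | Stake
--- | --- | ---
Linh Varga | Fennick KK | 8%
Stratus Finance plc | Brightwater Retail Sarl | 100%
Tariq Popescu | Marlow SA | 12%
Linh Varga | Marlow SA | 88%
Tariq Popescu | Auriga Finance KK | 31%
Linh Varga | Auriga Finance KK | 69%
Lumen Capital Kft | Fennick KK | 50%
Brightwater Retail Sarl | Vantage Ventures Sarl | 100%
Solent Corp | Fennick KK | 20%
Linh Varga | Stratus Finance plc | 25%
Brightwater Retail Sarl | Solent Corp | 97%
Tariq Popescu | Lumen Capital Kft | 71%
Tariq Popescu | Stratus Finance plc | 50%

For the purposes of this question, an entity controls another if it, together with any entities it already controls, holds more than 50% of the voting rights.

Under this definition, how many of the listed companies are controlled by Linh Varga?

2

Linh holds 69% of Auriga, so Linh controls Auriga.
Linh holds 88% of Marlow, so Linh controls Marlow.
No other company's threshold is met.
Linh controls 2 companies.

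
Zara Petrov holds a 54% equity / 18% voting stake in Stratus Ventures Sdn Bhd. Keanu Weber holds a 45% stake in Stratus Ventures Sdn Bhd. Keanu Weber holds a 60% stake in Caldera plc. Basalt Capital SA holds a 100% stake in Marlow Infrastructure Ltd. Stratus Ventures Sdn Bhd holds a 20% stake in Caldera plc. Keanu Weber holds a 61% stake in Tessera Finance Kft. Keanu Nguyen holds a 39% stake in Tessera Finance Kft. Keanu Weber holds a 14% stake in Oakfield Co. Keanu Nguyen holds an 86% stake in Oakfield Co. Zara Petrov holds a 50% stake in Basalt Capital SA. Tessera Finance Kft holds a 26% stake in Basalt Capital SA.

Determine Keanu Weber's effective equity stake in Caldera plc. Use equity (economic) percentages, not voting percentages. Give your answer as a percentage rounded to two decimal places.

Keanu Weber reaches Caldera along 2 paths.
Direct stake: 60% = 60%.
Via Stratus: 45% × 20% = 9%.
Total: 60% + 9% = 69%.
Rounded: 69.00%.

69.00%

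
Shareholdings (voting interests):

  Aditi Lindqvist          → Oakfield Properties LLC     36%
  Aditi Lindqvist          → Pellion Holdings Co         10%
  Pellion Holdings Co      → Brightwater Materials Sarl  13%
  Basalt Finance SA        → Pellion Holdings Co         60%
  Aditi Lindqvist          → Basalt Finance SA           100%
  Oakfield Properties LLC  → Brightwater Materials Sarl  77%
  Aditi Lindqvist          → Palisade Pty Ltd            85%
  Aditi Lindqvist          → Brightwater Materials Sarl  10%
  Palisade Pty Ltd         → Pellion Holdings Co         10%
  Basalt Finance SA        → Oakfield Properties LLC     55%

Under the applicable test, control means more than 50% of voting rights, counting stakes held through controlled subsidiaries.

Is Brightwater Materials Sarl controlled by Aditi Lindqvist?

Yes

Aditi holds 100% of Basalt, so Aditi controls Basalt.
Basalt and Aditi together hold 55% + 36% = 91% of Oakfield, so Aditi controls Oakfield.
Aditi holds 85% of Palisade, so Aditi controls Palisade.
Basalt and Palisade and Aditi together hold 60% + 10% + 10% = 80% of Pellion, so Aditi controls Pellion.
Aditi and Pellion and Oakfield together hold 10% + 13% + 77% = 100% of Brightwater, so Aditi controls Brightwater.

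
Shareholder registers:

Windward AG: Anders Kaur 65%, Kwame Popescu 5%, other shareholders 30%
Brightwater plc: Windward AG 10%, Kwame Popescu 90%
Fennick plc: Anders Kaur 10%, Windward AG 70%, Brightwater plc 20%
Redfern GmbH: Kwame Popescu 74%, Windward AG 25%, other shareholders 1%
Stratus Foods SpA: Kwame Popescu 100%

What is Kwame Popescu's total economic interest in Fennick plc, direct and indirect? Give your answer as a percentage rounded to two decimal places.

Kwame reaches Fennick along 3 paths.
Via Windward: 5% × 70% = 3.5%.
Via Windward → Brightwater: 5% × 10% × 20% = 0.1%.
Via Brightwater: 90% × 20% = 18%.
Total: 3.5% + 0.1% + 18% = 21.6%.
Rounded: 21.60%.

21.60%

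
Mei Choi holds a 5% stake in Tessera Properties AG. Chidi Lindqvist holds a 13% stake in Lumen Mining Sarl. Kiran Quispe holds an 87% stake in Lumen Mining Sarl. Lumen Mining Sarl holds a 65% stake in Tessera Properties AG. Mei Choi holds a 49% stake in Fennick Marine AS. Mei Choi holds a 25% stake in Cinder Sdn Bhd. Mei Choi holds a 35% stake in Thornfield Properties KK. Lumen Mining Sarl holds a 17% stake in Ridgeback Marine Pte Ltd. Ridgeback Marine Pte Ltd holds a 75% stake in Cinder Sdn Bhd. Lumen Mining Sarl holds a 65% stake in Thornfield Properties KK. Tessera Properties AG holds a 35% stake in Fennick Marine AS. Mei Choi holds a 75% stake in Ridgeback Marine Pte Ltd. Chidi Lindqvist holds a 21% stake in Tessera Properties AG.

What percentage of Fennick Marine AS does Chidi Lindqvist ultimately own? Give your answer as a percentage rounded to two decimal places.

10.31%

Chidi reaches Fennick along 2 paths.
Via Tessera: 21% × 35% = 7.35%.
Via Lumen → Tessera: 13% × 65% × 35% = 2.9575%.
Total: 7.35% + 2.9575% = 10.3075%.
Rounded: 10.31%.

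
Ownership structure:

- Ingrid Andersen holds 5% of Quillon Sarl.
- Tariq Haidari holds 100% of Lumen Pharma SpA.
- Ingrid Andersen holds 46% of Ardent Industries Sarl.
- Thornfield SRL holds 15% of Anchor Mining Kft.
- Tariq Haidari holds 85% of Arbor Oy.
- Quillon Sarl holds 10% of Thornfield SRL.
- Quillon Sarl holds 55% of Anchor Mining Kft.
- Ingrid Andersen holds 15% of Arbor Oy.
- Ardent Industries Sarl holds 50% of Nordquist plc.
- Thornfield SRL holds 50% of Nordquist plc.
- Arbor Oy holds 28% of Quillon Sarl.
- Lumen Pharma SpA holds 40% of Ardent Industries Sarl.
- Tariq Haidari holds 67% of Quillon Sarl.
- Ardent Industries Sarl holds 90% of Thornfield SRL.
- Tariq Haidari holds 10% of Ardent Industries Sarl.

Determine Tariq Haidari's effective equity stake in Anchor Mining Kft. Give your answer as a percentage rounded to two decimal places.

58.05%

Tariq reaches Anchor along 6 paths.
Via Quillon: 67% × 55% = 36.85%.
Via Arbor → Quillon: 85% × 28% × 55% = 13.09%.
Via Quillon → Thornfield: 67% × 10% × 15% = 1.005%.
Via Arbor → Quillon → Thornfield: 85% × 28% × 10% × 15% = 0.357%.
Via Lumen → Ardent → Thornfield: 100% × 40% × 90% × 15% = 5.4%.
Via Ardent → Thornfield: 10% × 90% × 15% = 1.35%.
Total: 36.85% + 13.09% + 1.005% + 0.357% + 5.4% + 1.35% = 58.052%.
Rounded: 58.05%.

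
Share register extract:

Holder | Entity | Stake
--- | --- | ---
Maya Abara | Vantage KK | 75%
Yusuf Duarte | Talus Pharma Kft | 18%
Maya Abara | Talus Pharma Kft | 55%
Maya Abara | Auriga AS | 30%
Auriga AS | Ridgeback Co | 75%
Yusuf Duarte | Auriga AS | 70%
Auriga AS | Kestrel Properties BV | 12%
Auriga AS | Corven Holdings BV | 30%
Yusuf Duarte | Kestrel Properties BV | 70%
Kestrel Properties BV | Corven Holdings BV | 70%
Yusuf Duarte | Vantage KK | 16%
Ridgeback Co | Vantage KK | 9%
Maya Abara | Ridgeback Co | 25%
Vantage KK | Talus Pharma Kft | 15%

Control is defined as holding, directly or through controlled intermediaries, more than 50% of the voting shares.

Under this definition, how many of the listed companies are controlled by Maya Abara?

2

Maya holds 75% of Vantage, so Maya controls Vantage.
Vantage and Maya together hold 15% + 55% = 70% of Talus, so Maya controls Talus.
No other company's threshold is met.
Maya controls 2 companies.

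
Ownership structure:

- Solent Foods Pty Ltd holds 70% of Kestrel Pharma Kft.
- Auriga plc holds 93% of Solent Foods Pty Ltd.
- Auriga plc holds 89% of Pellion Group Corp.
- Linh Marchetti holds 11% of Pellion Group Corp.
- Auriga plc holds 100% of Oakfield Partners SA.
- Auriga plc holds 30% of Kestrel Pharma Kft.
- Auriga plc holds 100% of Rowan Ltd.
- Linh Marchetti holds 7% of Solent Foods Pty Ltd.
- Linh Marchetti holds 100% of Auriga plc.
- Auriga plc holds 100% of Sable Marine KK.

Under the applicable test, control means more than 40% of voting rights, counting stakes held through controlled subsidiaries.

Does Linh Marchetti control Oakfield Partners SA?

Yes

Linh holds 100% of Auriga, so Linh controls Auriga.
Auriga holds 100% of Oakfield, so Linh controls Oakfield.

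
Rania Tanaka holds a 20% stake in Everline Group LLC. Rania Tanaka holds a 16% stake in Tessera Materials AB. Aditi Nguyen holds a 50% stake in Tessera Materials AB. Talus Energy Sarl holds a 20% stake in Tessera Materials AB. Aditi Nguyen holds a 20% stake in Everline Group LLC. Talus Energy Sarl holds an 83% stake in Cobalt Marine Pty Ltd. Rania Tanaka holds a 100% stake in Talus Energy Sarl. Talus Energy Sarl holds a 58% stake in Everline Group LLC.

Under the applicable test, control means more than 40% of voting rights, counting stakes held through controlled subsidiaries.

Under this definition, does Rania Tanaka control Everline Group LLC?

Rania holds 100% of Talus, so Rania controls Talus.
Rania and Talus together hold 20% + 58% = 78% of Everline, so Rania controls Everline.

Yes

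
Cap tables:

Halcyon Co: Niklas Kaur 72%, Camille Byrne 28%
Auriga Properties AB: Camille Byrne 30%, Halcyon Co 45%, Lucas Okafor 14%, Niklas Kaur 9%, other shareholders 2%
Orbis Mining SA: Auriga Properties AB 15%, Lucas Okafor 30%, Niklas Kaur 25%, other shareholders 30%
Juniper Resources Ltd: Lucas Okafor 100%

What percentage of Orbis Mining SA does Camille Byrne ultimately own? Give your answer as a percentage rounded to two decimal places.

6.39%

Camille reaches Orbis along 2 paths.
Via Auriga: 30% × 15% = 4.5%.
Via Halcyon → Auriga: 28% × 45% × 15% = 1.89%.
Total: 4.5% + 1.89% = 6.39%.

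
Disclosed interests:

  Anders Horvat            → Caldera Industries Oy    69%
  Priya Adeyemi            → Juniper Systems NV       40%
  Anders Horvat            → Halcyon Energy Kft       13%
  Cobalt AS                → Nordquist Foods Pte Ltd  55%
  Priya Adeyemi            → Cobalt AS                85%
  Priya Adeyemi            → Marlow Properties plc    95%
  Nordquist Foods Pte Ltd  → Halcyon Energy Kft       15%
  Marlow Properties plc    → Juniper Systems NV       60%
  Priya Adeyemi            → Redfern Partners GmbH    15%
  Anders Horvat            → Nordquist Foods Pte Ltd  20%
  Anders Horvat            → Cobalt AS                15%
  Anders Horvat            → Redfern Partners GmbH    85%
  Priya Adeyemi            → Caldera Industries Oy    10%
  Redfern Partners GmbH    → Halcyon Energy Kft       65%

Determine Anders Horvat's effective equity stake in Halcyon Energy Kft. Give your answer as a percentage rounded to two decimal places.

Anders reaches Halcyon along 4 paths.
Via Cobalt → Nordquist: 15% × 55% × 15% = 1.2375%.
Via Nordquist: 20% × 15% = 3%.
Via Redfern: 85% × 65% = 55.25%.
Direct stake: 13% = 13%.
Total: 1.2375% + 3% + 55.25% + 13% = 72.4875%.
Rounded: 72.49%.

72.49%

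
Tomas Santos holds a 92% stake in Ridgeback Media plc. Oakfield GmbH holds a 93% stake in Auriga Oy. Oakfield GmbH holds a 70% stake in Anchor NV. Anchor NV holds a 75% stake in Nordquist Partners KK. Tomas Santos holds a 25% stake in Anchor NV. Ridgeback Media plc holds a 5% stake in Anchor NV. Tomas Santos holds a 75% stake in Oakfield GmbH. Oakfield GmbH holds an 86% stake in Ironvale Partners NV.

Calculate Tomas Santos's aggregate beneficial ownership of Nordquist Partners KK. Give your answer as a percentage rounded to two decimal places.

Tomas reaches Nordquist along 3 paths.
Via Oakfield → Anchor: 75% × 70% × 75% = 39.375%.
Via Anchor: 25% × 75% = 18.75%.
Via Ridgeback → Anchor: 92% × 5% × 75% = 3.45%.
Total: 39.375% + 18.75% + 3.45% = 61.575%.
Rounded: 61.58%.

61.58%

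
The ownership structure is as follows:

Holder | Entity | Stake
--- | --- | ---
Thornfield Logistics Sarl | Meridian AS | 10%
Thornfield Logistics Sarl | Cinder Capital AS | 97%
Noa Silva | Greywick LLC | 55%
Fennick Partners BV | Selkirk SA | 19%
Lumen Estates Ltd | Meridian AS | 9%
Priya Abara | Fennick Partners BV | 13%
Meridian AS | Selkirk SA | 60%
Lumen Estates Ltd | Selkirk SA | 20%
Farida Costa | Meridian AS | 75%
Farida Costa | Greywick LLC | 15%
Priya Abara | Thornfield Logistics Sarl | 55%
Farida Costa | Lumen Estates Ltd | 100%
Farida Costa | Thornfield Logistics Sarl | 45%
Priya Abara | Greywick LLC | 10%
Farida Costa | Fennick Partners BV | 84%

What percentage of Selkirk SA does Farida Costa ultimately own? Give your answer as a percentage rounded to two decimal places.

89.06%

Farida reaches Selkirk along 5 paths.
Via Lumen: 100% × 20% = 20%.
Via Meridian: 75% × 60% = 45%.
Via Thornfield → Meridian: 45% × 10% × 60% = 2.7%.
Via Lumen → Meridian: 100% × 9% × 60% = 5.4%.
Via Fennick: 84% × 19% = 15.96%.
Total: 20% + 45% + 2.7% + 5.4% + 15.96% = 89.06%.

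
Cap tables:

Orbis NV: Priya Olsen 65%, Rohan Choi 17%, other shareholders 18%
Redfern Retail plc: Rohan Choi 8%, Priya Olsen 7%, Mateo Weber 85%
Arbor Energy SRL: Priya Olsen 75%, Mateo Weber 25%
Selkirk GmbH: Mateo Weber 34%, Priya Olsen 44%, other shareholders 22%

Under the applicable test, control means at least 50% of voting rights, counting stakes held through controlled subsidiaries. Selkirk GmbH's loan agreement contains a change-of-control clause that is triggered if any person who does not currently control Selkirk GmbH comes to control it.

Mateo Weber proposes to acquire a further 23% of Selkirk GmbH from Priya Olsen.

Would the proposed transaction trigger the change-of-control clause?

Yes

The purchase adds only to Mateo's holdings (Priya's stake shrinks), so Mateo is the only person who could newly come to control Selkirk.
Mateo holds 85% of Redfern, so Mateo controls Redfern.
In Selkirk, Mateo's side holds only 34%, not ≥ 50%.
So before the transaction, Mateo does not control Selkirk.
After the purchase, Mateo's direct stake in Selkirk rises to 34% + 23% = 57%, and Priya's stake falls to 21%.
Mateo holds 57% of Selkirk, so Mateo controls Selkirk.
Mateo did not control Selkirk before and does after, so the clause is triggered.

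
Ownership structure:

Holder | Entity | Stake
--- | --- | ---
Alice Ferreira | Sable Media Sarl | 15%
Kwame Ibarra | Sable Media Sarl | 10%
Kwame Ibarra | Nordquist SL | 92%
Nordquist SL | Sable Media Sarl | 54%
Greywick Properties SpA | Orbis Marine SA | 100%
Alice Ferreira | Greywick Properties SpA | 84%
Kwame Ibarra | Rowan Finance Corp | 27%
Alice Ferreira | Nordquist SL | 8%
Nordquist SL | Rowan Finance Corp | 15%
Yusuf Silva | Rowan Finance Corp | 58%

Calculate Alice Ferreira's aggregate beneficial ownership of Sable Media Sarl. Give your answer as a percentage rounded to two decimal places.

Alice reaches Sable along 2 paths.
Direct stake: 15% = 15%.
Via Nordquist: 8% × 54% = 4.32%.
Total: 15% + 4.32% = 19.32%.

19.32%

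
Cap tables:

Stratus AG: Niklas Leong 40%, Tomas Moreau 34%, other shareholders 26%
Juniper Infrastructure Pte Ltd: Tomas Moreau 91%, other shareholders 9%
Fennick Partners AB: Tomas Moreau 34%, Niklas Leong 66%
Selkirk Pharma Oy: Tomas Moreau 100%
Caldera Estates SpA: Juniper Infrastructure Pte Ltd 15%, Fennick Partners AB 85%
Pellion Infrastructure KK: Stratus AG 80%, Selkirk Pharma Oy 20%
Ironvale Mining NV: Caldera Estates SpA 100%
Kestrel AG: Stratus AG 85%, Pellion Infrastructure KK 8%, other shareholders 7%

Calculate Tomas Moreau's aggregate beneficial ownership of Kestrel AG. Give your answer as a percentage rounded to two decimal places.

32.68%

Tomas reaches Kestrel along 3 paths.
Via Stratus: 34% × 85% = 28.9%.
Via Stratus → Pellion: 34% × 80% × 8% = 2.176%.
Via Selkirk → Pellion: 100% × 20% × 8% = 1.6%.
Total: 28.9% + 2.176% + 1.6% = 32.676%.
Rounded: 32.68%.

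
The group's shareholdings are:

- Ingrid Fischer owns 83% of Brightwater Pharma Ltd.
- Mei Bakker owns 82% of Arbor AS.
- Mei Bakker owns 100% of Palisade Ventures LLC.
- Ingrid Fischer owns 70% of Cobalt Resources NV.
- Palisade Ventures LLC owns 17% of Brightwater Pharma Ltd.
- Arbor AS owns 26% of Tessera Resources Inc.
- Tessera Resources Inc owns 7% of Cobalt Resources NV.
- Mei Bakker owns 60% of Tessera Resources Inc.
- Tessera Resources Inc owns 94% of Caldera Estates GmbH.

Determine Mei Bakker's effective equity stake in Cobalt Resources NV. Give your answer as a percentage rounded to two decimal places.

Mei reaches Cobalt along 2 paths.
Via Tessera: 60% × 7% = 4.2%.
Via Arbor → Tessera: 82% × 26% × 7% = 1.4924%.
Total: 4.2% + 1.4924% = 5.6924%.
Rounded: 5.69%.

5.69%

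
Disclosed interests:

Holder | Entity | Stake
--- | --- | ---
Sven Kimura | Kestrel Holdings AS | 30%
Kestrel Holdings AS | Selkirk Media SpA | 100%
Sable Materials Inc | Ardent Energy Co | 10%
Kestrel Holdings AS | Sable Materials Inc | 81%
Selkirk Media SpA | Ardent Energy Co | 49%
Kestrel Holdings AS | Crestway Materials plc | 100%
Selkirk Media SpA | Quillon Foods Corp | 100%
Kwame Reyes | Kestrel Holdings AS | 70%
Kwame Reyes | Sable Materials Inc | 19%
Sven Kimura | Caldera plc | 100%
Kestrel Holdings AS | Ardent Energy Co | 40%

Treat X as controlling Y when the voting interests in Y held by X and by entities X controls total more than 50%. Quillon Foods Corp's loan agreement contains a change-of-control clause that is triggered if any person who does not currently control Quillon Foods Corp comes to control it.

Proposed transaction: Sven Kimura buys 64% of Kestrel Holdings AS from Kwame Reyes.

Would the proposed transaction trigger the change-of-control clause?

Yes

The purchase adds only to Sven's holdings (Kwame's stake shrinks), so Sven is the only person who could newly come to control Quillon.
Sven holds 100% of Caldera, so Sven controls Caldera.
Neither Sven nor any entity Sven controls holds any voting interest in Quillon.
So before the transaction, Sven does not control Quillon.
After the purchase, Sven's direct stake in Kestrel rises to 30% + 64% = 94%, and Kwame's stake falls to 6%.
Sven holds 94% of Kestrel, so Sven controls Kestrel.
Kestrel holds 100% of Selkirk, so Sven controls Selkirk.
Selkirk holds 100% of Quillon, so Sven controls Quillon.
Sven did not control Quillon before and does after, so the clause is triggered.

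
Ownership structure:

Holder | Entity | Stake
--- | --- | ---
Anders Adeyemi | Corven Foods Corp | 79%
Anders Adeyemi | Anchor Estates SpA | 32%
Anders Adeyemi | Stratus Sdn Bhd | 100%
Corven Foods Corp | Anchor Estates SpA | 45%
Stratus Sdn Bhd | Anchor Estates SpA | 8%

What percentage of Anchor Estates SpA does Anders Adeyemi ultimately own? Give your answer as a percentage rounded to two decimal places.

Anders reaches Anchor along 3 paths.
Via Corven: 79% × 45% = 35.55%.
Direct stake: 32% = 32%.
Via Stratus: 100% × 8% = 8%.
Total: 35.55% + 32% + 8% = 75.55%.

75.55%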